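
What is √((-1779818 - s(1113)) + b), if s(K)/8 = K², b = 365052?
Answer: I*√11324918 ≈ 3365.3*I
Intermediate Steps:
s(K) = 8*K²
√((-1779818 - s(1113)) + b) = √((-1779818 - 8*1113²) + 365052) = √((-1779818 - 8*1238769) + 365052) = √((-1779818 - 1*9910152) + 365052) = √((-1779818 - 9910152) + 365052) = √(-11689970 + 365052) = √(-11324918) = I*√11324918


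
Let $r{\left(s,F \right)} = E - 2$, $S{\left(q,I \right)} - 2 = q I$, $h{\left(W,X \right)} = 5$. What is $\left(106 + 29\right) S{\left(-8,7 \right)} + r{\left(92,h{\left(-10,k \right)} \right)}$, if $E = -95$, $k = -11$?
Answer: $-7387$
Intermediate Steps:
$S{\left(q,I \right)} = 2 + I q$ ($S{\left(q,I \right)} = 2 + q I = 2 + I q$)
$r{\left(s,F \right)} = -97$ ($r{\left(s,F \right)} = -95 - 2 = -97$)
$\left(106 + 29\right) S{\left(-8,7 \right)} + r{\left(92,h{\left(-10,k \right)} \right)} = \left(106 + 29\right) \left(2 + 7 \left(-8\right)\right) - 97 = 135 \left(2 - 56\right) - 97 = 135 \left(-54\right) - 97 = -7290 - 97 = -7387$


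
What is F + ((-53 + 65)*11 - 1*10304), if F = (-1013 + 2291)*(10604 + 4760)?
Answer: 19625020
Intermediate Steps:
F = 19635192 (F = 1278*15364 = 19635192)
F + ((-53 + 65)*11 - 1*10304) = 19635192 + ((-53 + 65)*11 - 1*10304) = 19635192 + (12*11 - 10304) = 19635192 + (132 - 10304) = 19635192 - 10172 = 19625020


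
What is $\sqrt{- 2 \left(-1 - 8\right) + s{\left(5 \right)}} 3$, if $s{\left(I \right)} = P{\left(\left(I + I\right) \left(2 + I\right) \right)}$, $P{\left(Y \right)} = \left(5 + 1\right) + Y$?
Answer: $3 \sqrt{94} \approx 29.086$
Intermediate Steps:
$P{\left(Y \right)} = 6 + Y$
$s{\left(I \right)} = 6 + 2 I \left(2 + I\right)$ ($s{\left(I \right)} = 6 + \left(I + I\right) \left(2 + I\right) = 6 + 2 I \left(2 + I\right)$)
$\sqrt{- 2 \left(-1 - 8\right) + s{\left(5 \right)}} 3 = \sqrt{- 2 \left(-1 - 8\right) + \left(6 + 2 \cdot 5 \left(2 + 5\right)\right)} 3 = \sqrt{\left(-2\right) \left(-9\right) + \left(6 + 2 \cdot 5 \cdot 7\right)} 3 = \sqrt{18 + \left(6 + 70\right)} 3 = \sqrt{18 + 76} \cdot 3 = \sqrt{94} \cdot 3 = 3 \sqrt{94}$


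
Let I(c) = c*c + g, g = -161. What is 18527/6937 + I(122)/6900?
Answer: 229969751/47865300 ≈ 4.8045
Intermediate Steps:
I(c) = -161 + c² (I(c) = c*c - 161 = c² - 161 = -161 + c²)
18527/6937 + I(122)/6900 = 18527/6937 + (-161 + 122²)/6900 = 18527*(1/6937) + (-161 + 14884)*(1/6900) = 18527/6937 + 14723*(1/6900) = 18527/6937 + 14723/6900 = 229969751/47865300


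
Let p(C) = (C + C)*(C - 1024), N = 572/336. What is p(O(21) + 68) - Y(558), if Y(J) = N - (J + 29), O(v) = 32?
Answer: -15474035/84 ≈ -1.8421e+5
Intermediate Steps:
N = 143/84 (N = 572*(1/336) = 143/84 ≈ 1.7024)
Y(J) = -2293/84 - J (Y(J) = 143/84 - (J + 29) = 143/84 - (29 + J) = 143/84 + (-29 - J) = -2293/84 - J)
p(C) = 2*C*(-1024 + C) (p(C) = (2*C)*(-1024 + C) = 2*C*(-1024 + C))
p(O(21) + 68) - Y(558) = 2*(32 + 68)*(-1024 + (32 + 68)) - (-2293/84 - 1*558) = 2*100*(-1024 + 100) - (-2293/84 - 558) = 2*100*(-924) - 1*(-49165/84) = -184800 + 49165/84 = -15474035/84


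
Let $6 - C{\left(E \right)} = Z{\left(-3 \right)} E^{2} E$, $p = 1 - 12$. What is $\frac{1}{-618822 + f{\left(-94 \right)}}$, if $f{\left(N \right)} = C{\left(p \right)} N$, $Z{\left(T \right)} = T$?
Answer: $- \frac{1}{244044} \approx -4.0976 \cdot 10^{-6}$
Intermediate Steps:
$p = -11$ ($p = 1 - 12 = -11$)
$C{\left(E \right)} = 6 + 3 E^{3}$ ($C{\left(E \right)} = 6 - - 3 E^{2} E = 6 - - 3 E^{3} = 6 + 3 E^{3}$)
$f{\left(N \right)} = - 3987 N$ ($f{\left(N \right)} = \left(6 + 3 \left(-11\right)^{3}\right) N = \left(6 + 3 \left(-1331\right)\right) N = \left(6 - 3993\right) N = - 3987 N$)
$\frac{1}{-618822 + f{\left(-94 \right)}} = \frac{1}{-618822 - -374778} = \frac{1}{-618822 + 374778} = \frac{1}{-244044} = - \frac{1}{244044}$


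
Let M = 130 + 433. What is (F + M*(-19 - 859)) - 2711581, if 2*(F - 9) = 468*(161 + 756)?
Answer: -2991308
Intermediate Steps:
M = 563
F = 214587 (F = 9 + (468*(161 + 756))/2 = 9 + (468*917)/2 = 9 + (½)*429156 = 9 + 214578 = 214587)
(F + M*(-19 - 859)) - 2711581 = (214587 + 563*(-19 - 859)) - 2711581 = (214587 + 563*(-878)) - 2711581 = (214587 - 494314) - 2711581 = -279727 - 2711581 = -2991308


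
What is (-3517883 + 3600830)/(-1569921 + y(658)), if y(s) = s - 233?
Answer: -82947/1569496 ≈ -0.052849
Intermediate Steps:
y(s) = -233 + s
(-3517883 + 3600830)/(-1569921 + y(658)) = (-3517883 + 3600830)/(-1569921 + (-233 + 658)) = 82947/(-1569921 + 425) = 82947/(-1569496) = 82947*(-1/1569496) = -82947/1569496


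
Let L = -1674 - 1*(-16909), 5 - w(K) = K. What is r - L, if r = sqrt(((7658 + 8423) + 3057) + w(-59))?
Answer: -15235 + sqrt(19202) ≈ -15096.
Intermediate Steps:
w(K) = 5 - K
L = 15235 (L = -1674 + 16909 = 15235)
r = sqrt(19202) (r = sqrt(((7658 + 8423) + 3057) + (5 - 1*(-59))) = sqrt((16081 + 3057) + (5 + 59)) = sqrt(19138 + 64) = sqrt(19202) ≈ 138.57)
r - L = sqrt(19202) - 1*15235 = sqrt(19202) - 15235 = -15235 + sqrt(19202)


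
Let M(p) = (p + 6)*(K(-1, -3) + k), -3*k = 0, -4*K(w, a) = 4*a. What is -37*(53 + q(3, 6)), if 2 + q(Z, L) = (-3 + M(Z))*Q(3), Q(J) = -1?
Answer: -999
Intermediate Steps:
K(w, a) = -a
k = 0 (k = -1/3*0 = 0)
M(p) = 18 + 3*p (M(p) = (p + 6)*(-1*(-3) + 0) = (6 + p)*(3 + 0) = (6 + p)*3 = 18 + 3*p)
q(Z, L) = -17 - 3*Z (q(Z, L) = -2 + (-3 + (18 + 3*Z))*(-1) = -2 + (15 + 3*Z)*(-1) = -2 + (-15 - 3*Z) = -17 - 3*Z)
-37*(53 + q(3, 6)) = -37*(53 + (-17 - 3*3)) = -37*(53 + (-17 - 9)) = -37*(53 - 26) = -37*27 = -999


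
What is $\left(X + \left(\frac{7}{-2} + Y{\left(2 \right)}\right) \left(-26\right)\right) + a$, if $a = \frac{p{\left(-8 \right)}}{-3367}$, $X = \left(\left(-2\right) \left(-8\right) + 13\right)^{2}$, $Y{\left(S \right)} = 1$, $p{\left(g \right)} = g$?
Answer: $\frac{3050510}{3367} \approx 906.0$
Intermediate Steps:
$X = 841$ ($X = \left(16 + 13\right)^{2} = 29^{2} = 841$)
$a = \frac{8}{3367}$ ($a = - \frac{8}{-3367} = \left(-8\right) \left(- \frac{1}{3367}\right) = \frac{8}{3367} \approx 0.002376$)
$\left(X + \left(\frac{7}{-2} + Y{\left(2 \right)}\right) \left(-26\right)\right) + a = \left(841 + \left(\frac{7}{-2} + 1\right) \left(-26\right)\right) + \frac{8}{3367} = \left(841 + \left(7 \left(- \frac{1}{2}\right) + 1\right) \left(-26\right)\right) + \frac{8}{3367} = \left(841 + \left(- \frac{7}{2} + 1\right) \left(-26\right)\right) + \frac{8}{3367} = \left(841 - -65\right) + \frac{8}{3367} = \left(841 + 65\right) + \frac{8}{3367} = 906 + \frac{8}{3367} = \frac{3050510}{3367}$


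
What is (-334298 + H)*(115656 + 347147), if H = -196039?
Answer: -245441554611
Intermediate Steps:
(-334298 + H)*(115656 + 347147) = (-334298 - 196039)*(115656 + 347147) = -530337*462803 = -245441554611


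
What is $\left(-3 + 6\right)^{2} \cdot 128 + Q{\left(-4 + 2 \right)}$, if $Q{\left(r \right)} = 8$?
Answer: $1160$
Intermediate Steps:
$\left(-3 + 6\right)^{2} \cdot 128 + Q{\left(-4 + 2 \right)} = \left(-3 + 6\right)^{2} \cdot 128 + 8 = 3^{2} \cdot 128 + 8 = 9 \cdot 128 + 8 = 1152 + 8 = 1160$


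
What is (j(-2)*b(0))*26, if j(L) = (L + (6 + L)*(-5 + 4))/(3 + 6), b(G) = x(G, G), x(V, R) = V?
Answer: 0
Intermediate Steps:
b(G) = G
j(L) = -⅔ (j(L) = (L + (6 + L)*(-1))/9 = (L + (-6 - L))*(⅑) = -6*⅑ = -⅔)
(j(-2)*b(0))*26 = -⅔*0*26 = 0*26 = 0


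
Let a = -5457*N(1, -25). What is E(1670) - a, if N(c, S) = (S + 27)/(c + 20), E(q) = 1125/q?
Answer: 1216667/2338 ≈ 520.39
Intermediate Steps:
N(c, S) = (27 + S)/(20 + c)
a = -3638/7 (a = -5457*(27 - 25)/(20 + 1) = -5457*2/21 = -3638/7 ≈ -519.71)
E(1670) - a = 1125/1670 - 1*(-3638/7) = 1125*(1/1670) + 3638/7 = 225/334 + 3638/7 = 1216667/2338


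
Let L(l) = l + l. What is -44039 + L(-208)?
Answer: -44455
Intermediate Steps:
L(l) = 2*l
-44039 + L(-208) = -44039 + 2*(-208) = -44039 - 416 = -44455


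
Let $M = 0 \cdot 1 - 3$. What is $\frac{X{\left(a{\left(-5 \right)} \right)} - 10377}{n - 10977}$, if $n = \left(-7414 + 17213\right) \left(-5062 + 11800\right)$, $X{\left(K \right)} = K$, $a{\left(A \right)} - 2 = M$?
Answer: $- \frac{10378}{66014685} \approx -0.00015721$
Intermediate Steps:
$M = -3$ ($M = 0 - 3 = -3$)
$a{\left(A \right)} = -1$ ($a{\left(A \right)} = 2 - 3 = -1$)
$n = 66025662$ ($n = 9799 \cdot 6738 = 66025662$)
$\frac{X{\left(a{\left(-5 \right)} \right)} - 10377}{n - 10977} = \frac{-1 - 10377}{66025662 - 10977} = - \frac{10378}{66014685}$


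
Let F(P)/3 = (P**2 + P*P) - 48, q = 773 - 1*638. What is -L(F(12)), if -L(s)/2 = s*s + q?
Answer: 1037070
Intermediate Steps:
q = 135 (q = 773 - 638 = 135)
F(P) = -144 + 6*P**2 (F(P) = 3*((P**2 + P*P) - 48) = 3*((P**2 + P**2) - 48) = 3*(2*P**2 - 48) = 3*(-48 + 2*P**2) = -144 + 6*P**2)
L(s) = -270 - 2*s**2 (L(s) = -2*(s*s + 135) = -2*(s**2 + 135) = -2*(135 + s**2) = -270 - 2*s**2)
-L(F(12)) = -(-270 - 2*(-144 + 6*12**2)**2) = -(-270 - 2*(-144 + 6*144)**2) = -(-270 - 2*(-144 + 864)**2) = -(-270 - 2*720**2) = -(-270 - 2*518400) = -(-270 - 1036800) = -1*(-1037070) = 1037070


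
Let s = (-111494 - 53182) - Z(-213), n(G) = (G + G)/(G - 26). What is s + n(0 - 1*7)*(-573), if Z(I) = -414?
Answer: -1809556/11 ≈ -1.6451e+5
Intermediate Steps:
n(G) = 2*G/(-26 + G) (n(G) = (2*G)/(-26 + G) = 2*G/(-26 + G))
s = -164262 (s = (-111494 - 53182) - 1*(-414) = -164676 + 414 = -164262)
s + n(0 - 1*7)*(-573) = -164262 + (2*(0 - 1*7)/(-26 + (0 - 1*7)))*(-573) = -164262 + (2*(0 - 7)/(-26 + (0 - 7)))*(-573) = -164262 + (2*(-7)/(-26 - 7))*(-573) = -164262 + (2*(-7)/(-33))*(-573) = -164262 + (2*(-7)*(-1/33))*(-573) = -164262 + (14/33)*(-573) = -164262 - 2674/11 = -1809556/11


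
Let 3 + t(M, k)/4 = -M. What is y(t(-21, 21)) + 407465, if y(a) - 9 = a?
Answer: 407546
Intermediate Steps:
t(M, k) = -12 - 4*M (t(M, k) = -12 + 4*(-M) = -12 - 4*M)
y(a) = 9 + a
y(t(-21, 21)) + 407465 = (9 + (-12 - 4*(-21))) + 407465 = (9 + (-12 + 84)) + 407465 = (9 + 72) + 407465 = 81 + 407465 = 407546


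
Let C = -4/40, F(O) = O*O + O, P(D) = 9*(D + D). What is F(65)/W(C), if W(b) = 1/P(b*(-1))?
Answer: 7722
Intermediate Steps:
P(D) = 18*D (P(D) = 9*(2*D) = 18*D)
F(O) = O + O**2 (F(O) = O**2 + O = O + O**2)
C = -1/10 (C = -4*1/40 = -1/10 ≈ -0.10000)
W(b) = -1/(18*b) (W(b) = 1/(18*(b*(-1))) = 1/(18*(-b)) = 1/(-18*b) = -1/(18*b))
F(65)/W(C) = (65*(1 + 65))/((-1/(18*(-1/10)))) = (65*66)/((-1/18*(-10))) = 4290/(5/9) = 4290*(9/5) = 7722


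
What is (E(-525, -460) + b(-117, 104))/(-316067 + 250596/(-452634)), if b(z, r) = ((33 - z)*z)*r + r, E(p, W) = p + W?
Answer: 137757724559/23843820179 ≈ 5.7775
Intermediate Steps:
E(p, W) = W + p
b(z, r) = r + r*z*(33 - z) (b(z, r) = (z*(33 - z))*r + r = r*z*(33 - z) + r = r + r*z*(33 - z))
(E(-525, -460) + b(-117, 104))/(-316067 + 250596/(-452634)) = ((-460 - 525) + 104*(1 - 1*(-117)² + 33*(-117)))/(-316067 + 250596/(-452634)) = (-985 + 104*(1 - 1*13689 - 3861))/(-316067 + 250596*(-1/452634)) = (-985 + 104*(1 - 13689 - 3861))/(-316067 - 41766/75439) = (-985 + 104*(-17549))/(-23843820179/75439) = (-985 - 1825096)*(-75439/23843820179) = -1826081*(-75439/23843820179) = 137757724559/23843820179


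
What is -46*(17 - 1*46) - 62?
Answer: 1272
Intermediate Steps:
-46*(17 - 1*46) - 62 = -46*(17 - 46) - 62 = -46*(-29) - 62 = 1334 - 62 = 1272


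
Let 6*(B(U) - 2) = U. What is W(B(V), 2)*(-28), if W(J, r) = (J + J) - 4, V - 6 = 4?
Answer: -280/3 ≈ -93.333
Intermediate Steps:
V = 10 (V = 6 + 4 = 10)
B(U) = 2 + U/6
W(J, r) = -4 + 2*J (W(J, r) = 2*J - 4 = -4 + 2*J)
W(B(V), 2)*(-28) = (-4 + 2*(2 + (⅙)*10))*(-28) = (-4 + 2*(2 + 5/3))*(-28) = (-4 + 2*(11/3))*(-28) = (-4 + 22/3)*(-28) = (10/3)*(-28) = -280/3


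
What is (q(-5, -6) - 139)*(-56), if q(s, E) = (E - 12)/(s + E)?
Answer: 84616/11 ≈ 7692.4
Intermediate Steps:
q(s, E) = (-12 + E)/(E + s)
(q(-5, -6) - 139)*(-56) = ((-12 - 6)/(-6 - 5) - 139)*(-56) = (-18/(-11) - 139)*(-56) = (-1/11*(-18) - 139)*(-56) = (18/11 - 139)*(-56) = -1511/11*(-56) = 84616/11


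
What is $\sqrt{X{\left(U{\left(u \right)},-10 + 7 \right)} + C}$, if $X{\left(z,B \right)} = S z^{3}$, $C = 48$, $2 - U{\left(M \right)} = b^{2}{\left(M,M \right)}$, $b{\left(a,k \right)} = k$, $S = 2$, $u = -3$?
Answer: $i \sqrt{638} \approx 25.259 i$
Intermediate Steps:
$U{\left(M \right)} = 2 - M^{2}$
$X{\left(z,B \right)} = 2 z^{3}$
$\sqrt{X{\left(U{\left(u \right)},-10 + 7 \right)} + C} = \sqrt{2 \left(2 - \left(-3\right)^{2}\right)^{3} + 48} = \sqrt{2 \left(2 - 9\right)^{3} + 48} = \sqrt{2 \left(-7\right)^{3} + 48} = \sqrt{2 \left(-343\right) + 48} = \sqrt{-686 + 48} = \sqrt{-638} = i \sqrt{638}$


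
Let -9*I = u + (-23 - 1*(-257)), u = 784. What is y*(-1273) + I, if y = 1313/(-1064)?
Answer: 734731/504 ≈ 1457.8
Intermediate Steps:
I = -1018/9 (I = -(784 + (-23 - 1*(-257)))/9 = -(784 + (-23 + 257))/9 = -(784 + 234)/9 = -⅑*1018 = -1018/9 ≈ -113.11)
y = -1313/1064 (y = 1313*(-1/1064) = -1313/1064 ≈ -1.2340)
y*(-1273) + I = -1313/1064*(-1273) - 1018/9 = 87971/56 - 1018/9 = 734731/504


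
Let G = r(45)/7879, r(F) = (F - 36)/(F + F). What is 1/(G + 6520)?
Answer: 78790/513710801 ≈ 0.00015337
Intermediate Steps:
r(F) = (-36 + F)/(2*F) (r(F) = (-36 + F)/((2*F)) = (-36 + F)*(1/(2*F)) = (-36 + F)/(2*F))
G = 1/78790 (G = ((½)*(-36 + 45)/45)/7879 = ((½)*(1/45)*9)*(1/7879) = (⅒)*(1/7879) = 1/78790 ≈ 1.2692e-5)
1/(G + 6520) = 1/(1/78790 + 6520) = 1/(513710801/78790) = 78790/513710801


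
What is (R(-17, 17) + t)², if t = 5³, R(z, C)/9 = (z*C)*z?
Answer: 1966212964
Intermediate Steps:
R(z, C) = 9*C*z² (R(z, C) = 9*((z*C)*z) = 9*((C*z)*z) = 9*(C*z²) = 9*C*z²)
t = 125
(R(-17, 17) + t)² = (9*17*(-17)² + 125)² = (9*17*289 + 125)² = (44217 + 125)² = 44342² = 1966212964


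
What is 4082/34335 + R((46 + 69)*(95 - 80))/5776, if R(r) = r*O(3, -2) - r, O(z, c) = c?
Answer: -154105993/198318960 ≈ -0.77706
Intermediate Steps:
R(r) = -3*r (R(r) = r*(-2) - r = -2*r - r = -3*r)
4082/34335 + R((46 + 69)*(95 - 80))/5776 = 4082/34335 - 3*(46 + 69)*(95 - 80)/5776 = 4082*(1/34335) - 345*15*(1/5776) = 4082/34335 - 3*1725*(1/5776) = 4082/34335 - 5175*1/5776 = 4082/34335 - 5175/5776 = -154105993/198318960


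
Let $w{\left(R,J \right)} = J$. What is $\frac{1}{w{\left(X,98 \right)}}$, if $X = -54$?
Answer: $\frac{1}{98} \approx 0.010204$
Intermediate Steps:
$\frac{1}{w{\left(X,98 \right)}} = \frac{1}{98}$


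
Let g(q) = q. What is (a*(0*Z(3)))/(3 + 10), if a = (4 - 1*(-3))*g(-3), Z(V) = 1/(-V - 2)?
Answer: 0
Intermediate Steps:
Z(V) = 1/(-2 - V)
a = -21 (a = (4 - 1*(-3))*(-3) = (4 + 3)*(-3) = 7*(-3) = -21)
(a*(0*Z(3)))/(3 + 10) = (-0*(-1/(2 + 3)))/(3 + 10) = -0*(-1/5)/13 = -0*(-1*⅕)*(1/13) = -0*(-1)/5*(1/13) = -21*0*(1/13) = 0*(1/13) = 0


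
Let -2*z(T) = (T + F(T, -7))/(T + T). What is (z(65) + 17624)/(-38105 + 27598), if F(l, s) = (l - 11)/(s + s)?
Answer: -8018813/4780685 ≈ -1.6773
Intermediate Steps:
F(l, s) = (-11 + l)/(2*s) (F(l, s) = (-11 + l)/((2*s)) = (-11 + l)*(1/(2*s)) = (-11 + l)/(2*s))
z(T) = -(11/14 + 13*T/14)/(4*T) (z(T) = -(T + (1/2)*(-11 + T)/(-7))/(2*(T + T)) = -(T + (1/2)*(-1/7)*(-11 + T))/(2*(2*T)) = -(T + (11/14 - T/14))*1/(2*T)/2 = -(11/14 + 13*T/14)*1/(2*T)/2 = -(11/14 + 13*T/14)/(4*T))
(z(65) + 17624)/(-38105 + 27598) = ((1/56)*(-11 - 13*65)/65 + 17624)/(-38105 + 27598) = ((1/56)*(1/65)*(-11 - 845) + 17624)/(-10507) = ((1/56)*(1/65)*(-856) + 17624)*(-1/10507) = (-107/455 + 17624)*(-1/10507) = (8018813/455)*(-1/10507) = -8018813/4780685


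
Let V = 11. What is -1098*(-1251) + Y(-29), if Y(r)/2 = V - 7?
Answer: 1373606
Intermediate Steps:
Y(r) = 8 (Y(r) = 2*(11 - 7) = 2*4 = 8)
-1098*(-1251) + Y(-29) = -1098*(-1251) + 8 = 1373598 + 8 = 1373606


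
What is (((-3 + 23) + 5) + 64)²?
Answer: 7921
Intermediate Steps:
(((-3 + 23) + 5) + 64)² = ((20 + 5) + 64)² = (25 + 64)² = 89² = 7921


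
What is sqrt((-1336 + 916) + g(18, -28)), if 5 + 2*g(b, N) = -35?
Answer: 2*I*sqrt(110) ≈ 20.976*I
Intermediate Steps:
g(b, N) = -20 (g(b, N) = -5/2 + (1/2)*(-35) = -5/2 - 35/2 = -20)
sqrt((-1336 + 916) + g(18, -28)) = sqrt((-1336 + 916) - 20) = sqrt(-420 - 20) = sqrt(-440) = 2*I*sqrt(110)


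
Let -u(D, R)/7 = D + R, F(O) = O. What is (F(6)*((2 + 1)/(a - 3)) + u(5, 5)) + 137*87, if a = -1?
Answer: 23689/2 ≈ 11845.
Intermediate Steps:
u(D, R) = -7*D - 7*R (u(D, R) = -7*(D + R) = -7*D - 7*R)
(F(6)*((2 + 1)/(a - 3)) + u(5, 5)) + 137*87 = (6*((2 + 1)/(-1 - 3)) + (-7*5 - 7*5)) + 137*87 = (6*(3/(-4)) + (-35 - 35)) + 11919 = (6*(3*(-¼)) - 70) + 11919 = (6*(-¾) - 70) + 11919 = (-9/2 - 70) + 11919 = -149/2 + 11919 = 23689/2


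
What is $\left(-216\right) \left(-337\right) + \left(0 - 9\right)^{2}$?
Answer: $72873$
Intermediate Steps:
$\left(-216\right) \left(-337\right) + \left(0 - 9\right)^{2} = 72792 + \left(-9\right)^{2} = 72792 + 81 = 72873$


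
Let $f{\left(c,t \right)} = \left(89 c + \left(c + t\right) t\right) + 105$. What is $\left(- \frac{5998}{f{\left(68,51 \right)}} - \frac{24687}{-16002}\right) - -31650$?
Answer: $\frac{344012563837}{10868914} \approx 31651.0$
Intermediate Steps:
$f{\left(c,t \right)} = 105 + 89 c + t \left(c + t\right)$ ($f{\left(c,t \right)} = \left(89 c + t \left(c + t\right)\right) + 105 = 105 + 89 c + t \left(c + t\right)$)
$\left(- \frac{5998}{f{\left(68,51 \right)}} - \frac{24687}{-16002}\right) - -31650 = \left(- \frac{5998}{105 + 51^{2} + 89 \cdot 68 + 68 \cdot 51} - \frac{24687}{-16002}\right) - -31650 = \left(- \frac{5998}{105 + 2601 + 6052 + 3468} - - \frac{2743}{1778}\right) + 31650 = \left(- \frac{5998}{12226} + \frac{2743}{1778}\right) + 31650 = \left(\left(-5998\right) \frac{1}{12226} + \frac{2743}{1778}\right) + 31650 = \left(- \frac{2999}{6113} + \frac{2743}{1778}\right) + 31650 = \frac{11435737}{10868914} + 31650 = \frac{344012563837}{10868914}$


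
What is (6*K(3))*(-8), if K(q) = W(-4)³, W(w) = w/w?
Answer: -48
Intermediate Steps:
W(w) = 1
K(q) = 1 (K(q) = 1³ = 1)
(6*K(3))*(-8) = (6*1)*(-8) = 6*(-8) = -48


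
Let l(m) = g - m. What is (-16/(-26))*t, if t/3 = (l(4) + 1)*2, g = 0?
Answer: -144/13 ≈ -11.077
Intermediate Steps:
l(m) = -m (l(m) = 0 - m = -m)
t = -18 (t = 3*((-1*4 + 1)*2) = 3*((-4 + 1)*2) = 3*(-3*2) = 3*(-6) = -18)
(-16/(-26))*t = -16/(-26)*(-18) = -16*(-1/26)*(-18) = (8/13)*(-18) = -144/13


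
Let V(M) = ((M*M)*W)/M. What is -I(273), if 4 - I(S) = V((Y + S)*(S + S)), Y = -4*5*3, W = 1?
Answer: 116294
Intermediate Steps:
Y = -60 (Y = -20*3 = -60)
V(M) = M (V(M) = ((M*M)*1)/M = (M**2*1)/M = M**2/M = M)
I(S) = 4 - 2*S*(-60 + S) (I(S) = 4 - (-60 + S)*(S + S) = 4 - (-60 + S)*2*S = 4 - 2*S*(-60 + S))
-I(273) = -(4 - 2*273*(-60 + 273)) = -(4 - 2*273*213) = -(4 - 116298) = -1*(-116294) = 116294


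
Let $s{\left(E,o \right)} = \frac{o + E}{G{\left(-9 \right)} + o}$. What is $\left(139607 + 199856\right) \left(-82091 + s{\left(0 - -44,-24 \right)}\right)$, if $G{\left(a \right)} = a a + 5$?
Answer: $- \frac{863869176493}{31} \approx -2.7867 \cdot 10^{10}$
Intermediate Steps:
$G{\left(a \right)} = 5 + a^{2}$ ($G{\left(a \right)} = a^{2} + 5 = 5 + a^{2}$)
$s{\left(E,o \right)} = \frac{E + o}{86 + o}$ ($s{\left(E,o \right)} = \frac{o + E}{\left(5 + \left(-9\right)^{2}\right) + o} = \frac{E + o}{\left(5 + 81\right) + o} = \frac{E + o}{86 + o}$)
$\left(139607 + 199856\right) \left(-82091 + s{\left(0 - -44,-24 \right)}\right) = \left(139607 + 199856\right) \left(-82091 + \frac{\left(0 - -44\right) - 24}{86 - 24}\right) = 339463 \left(-82091 + \frac{\left(0 + 44\right) - 24}{62}\right) = 339463 \left(-82091 + \frac{44 - 24}{62}\right) = 339463 \left(-82091 + \frac{1}{62} \cdot 20\right) = 339463 \left(-82091 + \frac{10}{31}\right) = 339463 \left(- \frac{2544811}{31}\right) = - \frac{863869176493}{31}$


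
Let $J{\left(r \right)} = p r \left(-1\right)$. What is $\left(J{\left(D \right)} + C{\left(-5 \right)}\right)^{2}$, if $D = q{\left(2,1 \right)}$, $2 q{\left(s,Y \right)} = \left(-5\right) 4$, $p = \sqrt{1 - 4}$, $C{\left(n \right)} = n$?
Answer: $-275 - 100 i \sqrt{3} \approx -275.0 - 173.21 i$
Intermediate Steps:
$p = i \sqrt{3}$ ($p = \sqrt{-3} = i \sqrt{3} \approx 1.732 i$)
$q{\left(s,Y \right)} = -10$ ($q{\left(s,Y \right)} = \frac{\left(-5\right) 4}{2} = \frac{1}{2} \left(-20\right) = -10$)
$D = -10$
$J{\left(r \right)} = - i r \sqrt{3}$ ($J{\left(r \right)} = i \sqrt{3} r \left(-1\right) = i r \sqrt{3} \left(-1\right) = - i r \sqrt{3}$)
$\left(J{\left(D \right)} + C{\left(-5 \right)}\right)^{2} = \left(\left(-1\right) i \left(-10\right) \sqrt{3} - 5\right)^{2} = \left(10 i \sqrt{3} - 5\right)^{2} = \left(-5 + 10 i \sqrt{3}\right)^{2}$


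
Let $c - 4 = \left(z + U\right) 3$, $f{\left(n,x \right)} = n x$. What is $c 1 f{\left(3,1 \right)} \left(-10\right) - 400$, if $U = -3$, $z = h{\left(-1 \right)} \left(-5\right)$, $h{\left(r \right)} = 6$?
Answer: $2450$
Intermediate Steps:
$z = -30$ ($z = 6 \left(-5\right) = -30$)
$c = -95$ ($c = 4 + \left(-30 - 3\right) 3 = 4 - 99 = -95$)
$c 1 f{\left(3,1 \right)} \left(-10\right) - 400 = - 95 \cdot 1 \cdot 3 \cdot 1 \left(-10\right) - 400 = - 95 \cdot 1 \cdot 3 \left(-10\right) - 400 = \left(-95\right) 3 \left(-10\right) - 400 = \left(-285\right) \left(-10\right) - 400 = 2850 - 400 = 2450$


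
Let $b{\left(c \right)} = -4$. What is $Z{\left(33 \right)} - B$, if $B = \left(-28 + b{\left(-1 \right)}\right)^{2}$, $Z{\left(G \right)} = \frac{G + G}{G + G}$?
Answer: $-1023$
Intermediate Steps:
$Z{\left(G \right)} = 1$ ($Z{\left(G \right)} = \frac{2 G}{2 G} = 2 G \frac{1}{2 G} = 1$)
$B = 1024$ ($B = \left(-28 - 4\right)^{2} = \left(-32\right)^{2} = 1024$)
$Z{\left(33 \right)} - B = 1 - 1024 = -1023$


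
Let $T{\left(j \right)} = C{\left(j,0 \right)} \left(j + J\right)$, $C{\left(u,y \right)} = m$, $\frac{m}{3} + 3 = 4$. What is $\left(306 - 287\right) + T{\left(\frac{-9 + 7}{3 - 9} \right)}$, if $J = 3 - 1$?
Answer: $26$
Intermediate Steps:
$m = 3$ ($m = -9 + 3 \cdot 4 = -9 + 12 = 3$)
$C{\left(u,y \right)} = 3$
$J = 2$ ($J = 3 - 1 = 2$)
$T{\left(j \right)} = 6 + 3 j$ ($T{\left(j \right)} = 3 \left(j + 2\right) = 3 \left(2 + j\right) = 6 + 3 j$)
$\left(306 - 287\right) + T{\left(\frac{-9 + 7}{3 - 9} \right)} = \left(306 - 287\right) + \left(6 + 3 \frac{-9 + 7}{3 - 9}\right) = 19 + \left(6 + 3 \left(- \frac{2}{-6}\right)\right) = 19 + \left(6 + 3 \left(\left(-2\right) \left(- \frac{1}{6}\right)\right)\right) = 19 + \left(6 + 3 \cdot \frac{1}{3}\right) = 19 + \left(6 + 1\right) = 19 + 7 = 26$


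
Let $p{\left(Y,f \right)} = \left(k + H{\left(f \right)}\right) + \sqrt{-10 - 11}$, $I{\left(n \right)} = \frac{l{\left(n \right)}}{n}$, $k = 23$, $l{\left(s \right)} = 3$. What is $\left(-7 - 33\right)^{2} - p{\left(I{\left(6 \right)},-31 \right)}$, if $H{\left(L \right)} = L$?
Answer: $1608 - i \sqrt{21} \approx 1608.0 - 4.5826 i$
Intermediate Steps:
$I{\left(n \right)} = \frac{3}{n}$
$p{\left(Y,f \right)} = 23 + f + i \sqrt{21}$ ($p{\left(Y,f \right)} = \left(23 + f\right) + \sqrt{-10 - 11} = \left(23 + f\right) + \sqrt{-21} = \left(23 + f\right) + i \sqrt{21} = 23 + f + i \sqrt{21}$)
$\left(-7 - 33\right)^{2} - p{\left(I{\left(6 \right)},-31 \right)} = \left(-7 - 33\right)^{2} - \left(23 - 31 + i \sqrt{21}\right) = \left(-40\right)^{2} - \left(-8 + i \sqrt{21}\right) = 1600 + \left(8 - i \sqrt{21}\right) = 1608 - i \sqrt{21}$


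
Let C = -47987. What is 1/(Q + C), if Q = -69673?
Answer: -1/117660 ≈ -8.4991e-6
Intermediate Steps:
1/(Q + C) = 1/(-69673 - 47987) = 1/(-117660) = -1/117660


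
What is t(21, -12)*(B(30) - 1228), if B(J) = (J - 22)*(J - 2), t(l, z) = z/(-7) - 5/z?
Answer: -44929/21 ≈ -2139.5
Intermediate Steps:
t(l, z) = -5/z - z/7 (t(l, z) = z*(-1/7) - 5/z = -z/7 - 5/z = -5/z - z/7)
B(J) = (-22 + J)*(-2 + J)
t(21, -12)*(B(30) - 1228) = (-5/(-12) - 1/7*(-12))*((44 + 30**2 - 24*30) - 1228) = (-5*(-1/12) + 12/7)*((44 + 900 - 720) - 1228) = (5/12 + 12/7)*(224 - 1228) = (179/84)*(-1004) = -44929/21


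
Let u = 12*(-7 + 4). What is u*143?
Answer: -5148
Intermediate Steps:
u = -36 (u = 12*(-3) = -36)
u*143 = -36*143 = -5148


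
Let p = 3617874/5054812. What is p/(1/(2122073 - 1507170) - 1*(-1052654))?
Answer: 1112320788111/1635939614898341578 ≈ 6.7993e-7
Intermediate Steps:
p = 1808937/2527406 (p = 3617874*(1/5054812) = 1808937/2527406 ≈ 0.71573)
p/(1/(2122073 - 1507170) - 1*(-1052654)) = 1808937/(2527406*(1/(2122073 - 1507170) - 1*(-1052654))) = 1808937/(2527406*(1/614903 + 1052654)) = 1808937/(2527406*(647280102563/614903)) = (1808937/2527406)*(614903/647280102563) = 1112320788111/1635939614898341578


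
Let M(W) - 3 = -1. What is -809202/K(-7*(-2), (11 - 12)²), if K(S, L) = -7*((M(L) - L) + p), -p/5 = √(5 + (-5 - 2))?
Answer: 269734/119 + 1348670*I*√2/119 ≈ 2266.7 + 16028.0*I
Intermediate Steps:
M(W) = 2 (M(W) = 3 - 1 = 2)
p = -5*I*√2 (p = -5*√(5 + (-5 - 2)) = -5*√(5 - 7) = -5*I*√2 ≈ -7.0711*I)
K(S, L) = -14 + 7*L + 35*I*√2 (K(S, L) = -7*((2 - L) - 5*I*√2) = -7*(2 - L - 5*I*√2) = -14 + 7*L + 35*I*√2)
-809202/K(-7*(-2), (11 - 12)²) = -809202/(-14 + 7*(11 - 12)² + 35*I*√2) = -809202/(-14 + 7*(-1)² + 35*I*√2) = -809202/(-14 + 7*1 + 35*I*√2) = -809202/(-14 + 7 + 35*I*√2) = -809202/(-7 + 35*I*√2)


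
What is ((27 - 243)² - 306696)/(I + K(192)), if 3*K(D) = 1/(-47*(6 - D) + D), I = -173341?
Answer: 6969592080/4645885481 ≈ 1.5002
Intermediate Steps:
K(D) = 1/(3*(-282 + 48*D)) (K(D) = 1/(3*(-47*(6 - D) + D)) = 1/(3*((-282 + 47*D) + D)) = 1/(3*(-282 + 48*D)))
((27 - 243)² - 306696)/(I + K(192)) = ((27 - 243)² - 306696)/(-173341 + 1/(18*(-47 + 8*192))) = ((-216)² - 306696)/(-173341 + 1/(18*(-47 + 1536))) = (46656 - 306696)/(-173341 + (1/18)/1489) = -260040/(-173341 + (1/18)*(1/1489)) = -260040/(-173341 + 1/26802) = -260040/(-4645885481/26802) = -260040*(-26802/4645885481) = 6969592080/4645885481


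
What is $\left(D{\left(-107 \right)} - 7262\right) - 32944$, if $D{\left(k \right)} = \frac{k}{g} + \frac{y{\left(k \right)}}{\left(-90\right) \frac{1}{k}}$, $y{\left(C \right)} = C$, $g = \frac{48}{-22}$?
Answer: $- \frac{14502301}{360} \approx -40284.0$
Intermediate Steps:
$g = - \frac{24}{11}$ ($g = 48 \left(- \frac{1}{22}\right) = - \frac{24}{11} \approx -2.1818$)
$D{\left(k \right)} = - \frac{11 k}{24} - \frac{k^{2}}{90}$ ($D{\left(k \right)} = \frac{k}{- \frac{24}{11}} + \frac{k}{\left(-90\right) \frac{1}{k}} = k \left(- \frac{11}{24}\right) + k \left(- \frac{k}{90}\right) = - \frac{11 k}{24} - \frac{k^{2}}{90}$)
$\left(D{\left(-107 \right)} - 7262\right) - 32944 = \left(\frac{1}{360} \left(-107\right) \left(-165 - -428\right) - 7262\right) - 32944 = \left(\frac{1}{360} \left(-107\right) \left(-165 + 428\right) - 7262\right) - 32944 = \left(\frac{1}{360} \left(-107\right) 263 - 7262\right) - 32944 = \left(- \frac{28141}{360} - 7262\right) - 32944 = - \frac{2642461}{360} - 32944 = - \frac{14502301}{360}$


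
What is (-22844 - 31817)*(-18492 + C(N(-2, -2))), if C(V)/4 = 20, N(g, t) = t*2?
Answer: 1006418332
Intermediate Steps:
N(g, t) = 2*t
C(V) = 80 (C(V) = 4*20 = 80)
(-22844 - 31817)*(-18492 + C(N(-2, -2))) = (-22844 - 31817)*(-18492 + 80) = -54661*(-18412) = 1006418332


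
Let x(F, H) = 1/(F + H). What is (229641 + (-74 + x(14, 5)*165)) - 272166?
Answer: -809216/19 ≈ -42590.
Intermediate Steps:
(229641 + (-74 + x(14, 5)*165)) - 272166 = (229641 + (-74 + 165/(14 + 5))) - 272166 = (229641 + (-74 + 165/19)) - 272166 = (229641 - 1241/19) - 272166 = 4361938/19 - 272166 = -809216/19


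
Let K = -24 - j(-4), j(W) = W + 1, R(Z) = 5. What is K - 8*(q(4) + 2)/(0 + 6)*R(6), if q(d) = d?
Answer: -61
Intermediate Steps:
j(W) = 1 + W
K = -21 (K = -24 - (1 - 4) = -24 - 1*(-3) = -24 + 3 = -21)
K - 8*(q(4) + 2)/(0 + 6)*R(6) = -21 - 8*(4 + 2)/(0 + 6)*5 = -21 - 8*6/6*5 = -21 - 8*6*(⅙)*5 = -21 - 8*5 = -21 - 40 = -61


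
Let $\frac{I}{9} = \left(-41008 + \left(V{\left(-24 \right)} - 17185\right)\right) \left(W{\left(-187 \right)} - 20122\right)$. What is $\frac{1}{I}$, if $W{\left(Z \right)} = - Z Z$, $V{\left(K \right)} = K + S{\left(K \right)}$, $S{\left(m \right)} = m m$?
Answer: $\frac{1}{28579502979} \approx 3.499 \cdot 10^{-11}$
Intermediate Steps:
$S{\left(m \right)} = m^{2}$
$V{\left(K \right)} = K + K^{2}$
$W{\left(Z \right)} = - Z^{2}$
$I = 28579502979$ ($I = 9 \left(-41008 - \left(17185 + 24 \left(1 - 24\right)\right)\right) \left(- \left(-187\right)^{2} - 20122\right) = 9 \left(-41008 - 16633\right) \left(\left(-1\right) 34969 - 20122\right) = 9 \left(-41008 + \left(552 - 17185\right)\right) \left(-34969 - 20122\right) = 9 \left(-41008 - 16633\right) \left(-55091\right) = 9 \left(\left(-57641\right) \left(-55091\right)\right) = 9 \cdot 3175500331 = 28579502979$)
$\frac{1}{I} = \frac{1}{28579502979}$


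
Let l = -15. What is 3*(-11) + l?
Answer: -48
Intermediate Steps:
3*(-11) + l = 3*(-11) - 15 = -33 - 15 = -48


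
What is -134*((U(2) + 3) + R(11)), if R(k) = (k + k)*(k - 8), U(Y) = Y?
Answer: -9514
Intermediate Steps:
R(k) = 2*k*(-8 + k) (R(k) = (2*k)*(-8 + k) = 2*k*(-8 + k))
-134*((U(2) + 3) + R(11)) = -134*((2 + 3) + 2*11*(-8 + 11)) = -134*(5 + 2*11*3) = -134*(5 + 66) = -134*71 = -9514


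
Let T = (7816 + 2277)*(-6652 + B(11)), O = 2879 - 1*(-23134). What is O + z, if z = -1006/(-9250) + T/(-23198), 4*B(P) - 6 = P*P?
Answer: 1771428597643/61309000 ≈ 28893.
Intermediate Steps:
B(P) = 3/2 + P²/4 (B(P) = 3/2 + (P*P)/4 = 3/2 + P²/4)
O = 26013 (O = 2879 + 23134 = 26013)
T = -267272733/4 (T = (7816 + 2277)*(-6652 + (3/2 + (¼)*11²)) = 10093*(-6652 + (3/2 + (¼)*121)) = 10093*(-6652 + (3/2 + 121/4)) = 10093*(-6652 + 127/4) = 10093*(-26481/4) = -267272733/4 ≈ -6.6818e+7)
z = 176597580643/61309000 (z = -1006/(-9250) - 267272733/4/(-23198) = -1006*(-1/9250) - 267272733/4*(-1/23198) = 503/4625 + 38181819/13256 = 176597580643/61309000 ≈ 2880.4)
O + z = 26013 + 176597580643/61309000 = 1771428597643/61309000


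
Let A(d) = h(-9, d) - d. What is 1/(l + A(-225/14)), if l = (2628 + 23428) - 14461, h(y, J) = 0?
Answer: 14/162555 ≈ 8.6125e-5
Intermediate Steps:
A(d) = -d (A(d) = 0 - d = -d)
l = 11595 (l = 26056 - 14461 = 11595)
1/(l + A(-225/14)) = 1/(11595 - (-225)/14) = 1/(11595 - 1*(-225/14)) = 1/(11595 + 225/14) = 1/(162555/14) = 14/162555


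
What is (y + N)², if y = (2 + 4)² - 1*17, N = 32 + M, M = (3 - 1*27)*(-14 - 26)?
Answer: 1022121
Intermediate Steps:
M = 960 (M = (3 - 27)*(-40) = -24*(-40) = 960)
N = 992 (N = 32 + 960 = 992)
y = 19 (y = 6² - 17 = 36 - 17 = 19)
(y + N)² = (19 + 992)² = 1011² = 1022121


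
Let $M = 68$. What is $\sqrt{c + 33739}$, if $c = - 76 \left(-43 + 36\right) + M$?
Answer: $\sqrt{34339} \approx 185.31$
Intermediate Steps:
$c = 600$ ($c = - 76 \left(-43 + 36\right) + 68 = \left(-76\right) \left(-7\right) + 68 = 532 + 68 = 600$)
$\sqrt{c + 33739} = \sqrt{600 + 33739} = \sqrt{34339}$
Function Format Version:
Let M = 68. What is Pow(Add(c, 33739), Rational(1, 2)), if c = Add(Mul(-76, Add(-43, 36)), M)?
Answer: Pow(34339, Rational(1, 2)) ≈ 185.31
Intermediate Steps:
c = 600 (c = Add(Mul(-76, Add(-43, 36)), 68) = Add(Mul(-76, -7), 68) = Add(532, 68) = 600)
Pow(Add(c, 33739), Rational(1, 2)) = Pow(Add(600, 33739), Rational(1, 2)) = Pow(34339, Rational(1, 2))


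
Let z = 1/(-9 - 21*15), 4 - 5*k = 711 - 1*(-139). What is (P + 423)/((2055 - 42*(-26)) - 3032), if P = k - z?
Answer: 411161/186300 ≈ 2.2070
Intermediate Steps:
k = -846/5 (k = ⅘ - (711 - 1*(-139))/5 = ⅘ - (711 + 139)/5 = ⅘ - ⅕*850 = ⅘ - 170 = -846/5 ≈ -169.20)
z = -1/324 (z = 1/(-9 - 315) = 1/(-324) = -1/324 ≈ -0.0030864)
P = -274099/1620 (P = -846/5 - 1*(-1/324) = -846/5 + 1/324 = -274099/1620 ≈ -169.20)
(P + 423)/((2055 - 42*(-26)) - 3032) = (-274099/1620 + 423)/((2055 - 42*(-26)) - 3032) = 411161/(1620*((2055 + 1092) - 3032)) = 411161/(1620*(3147 - 3032)) = (411161/1620)/115 = (411161/1620)*(1/115) = 411161/186300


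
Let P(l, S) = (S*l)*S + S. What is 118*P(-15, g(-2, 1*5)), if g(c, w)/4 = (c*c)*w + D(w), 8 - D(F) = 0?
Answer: -22189664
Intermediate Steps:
D(F) = 8 (D(F) = 8 - 1*0 = 8 + 0 = 8)
g(c, w) = 32 + 4*w*c² (g(c, w) = 4*((c*c)*w + 8) = 4*(c²*w + 8) = 4*(w*c² + 8) = 4*(8 + w*c²) = 32 + 4*w*c²)
P(l, S) = S + l*S² (P(l, S) = l*S² + S = S + l*S²)
118*P(-15, g(-2, 1*5)) = 118*((32 + 4*(1*5)*(-2)²)*(1 + (32 + 4*(1*5)*(-2)²)*(-15))) = 118*((32 + 4*5*4)*(1 + (32 + 4*5*4)*(-15))) = 118*((32 + 80)*(1 + (32 + 80)*(-15))) = 118*(112*(1 + 112*(-15))) = 118*(112*(1 - 1680)) = 118*(112*(-1679)) = 118*(-188048) = -22189664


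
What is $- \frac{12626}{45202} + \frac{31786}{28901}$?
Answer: $\frac{535943373}{653191501} \approx 0.8205$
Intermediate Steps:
$- \frac{12626}{45202} + \frac{31786}{28901} = \left(-12626\right) \frac{1}{45202} + 31786 \cdot \frac{1}{28901} = - \frac{6313}{22601} + \frac{31786}{28901} = \frac{535943373}{653191501}$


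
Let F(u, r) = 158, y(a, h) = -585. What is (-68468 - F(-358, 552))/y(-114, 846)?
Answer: 68626/585 ≈ 117.31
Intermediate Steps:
(-68468 - F(-358, 552))/y(-114, 846) = (-68468 - 1*158)/(-585) = (-68468 - 158)*(-1/585) = -68626*(-1/585) = 68626/585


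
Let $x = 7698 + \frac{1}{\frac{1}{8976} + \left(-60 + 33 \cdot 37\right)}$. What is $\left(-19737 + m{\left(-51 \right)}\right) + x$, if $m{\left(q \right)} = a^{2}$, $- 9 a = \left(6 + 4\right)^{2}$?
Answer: $- \frac{10058053438727}{844112097} \approx -11916.0$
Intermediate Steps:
$a = - \frac{100}{9}$ ($a = - \frac{\left(6 + 4\right)^{2}}{9} = - \frac{10^{2}}{9} = \left(- \frac{1}{9}\right) 100 = - \frac{100}{9} \approx -11.111$)
$m{\left(q \right)} = \frac{10000}{81}$ ($m{\left(q \right)} = \left(- \frac{100}{9}\right)^{2} = \frac{10000}{81}$)
$x = \frac{80221921602}{10421137}$ ($x = 7698 + \frac{1}{\frac{1}{8976} + \left(-60 + 1221\right)} = 7698 + \frac{1}{\frac{1}{8976} + 1161} = 7698 + \frac{1}{\frac{10421137}{8976}} = 7698 + \frac{8976}{10421137} = \frac{80221921602}{10421137} \approx 7698.0$)
$\left(-19737 + m{\left(-51 \right)}\right) + x = \left(-19737 + \frac{10000}{81}\right) + \frac{80221921602}{10421137} = - \frac{1588697}{81} + \frac{80221921602}{10421137} = - \frac{10058053438727}{844112097}$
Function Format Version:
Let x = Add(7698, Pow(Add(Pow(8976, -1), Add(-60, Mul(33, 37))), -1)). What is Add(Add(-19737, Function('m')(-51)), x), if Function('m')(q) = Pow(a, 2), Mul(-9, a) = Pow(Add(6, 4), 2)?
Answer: Rational(-10058053438727, 844112097) ≈ -11916.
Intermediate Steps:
a = Rational(-100, 9) (a = Mul(Rational(-1, 9), Pow(Add(6, 4), 2)) = Mul(Rational(-1, 9), Pow(10, 2)) = Mul(Rational(-1, 9), 100) = Rational(-100, 9) ≈ -11.111)
Function('m')(q) = Rational(10000, 81) (Function('m')(q) = Pow(Rational(-100, 9), 2) = Rational(10000, 81))
x = Rational(80221921602, 10421137) (x = Add(7698, Pow(Add(Rational(1, 8976), Add(-60, 1221)), -1)) = Add(7698, Pow(Add(Rational(1, 8976), 1161), -1)) = Add(7698, Pow(Rational(10421137, 8976), -1)) = Add(7698, Rational(8976, 10421137)) = Rational(80221921602, 10421137) ≈ 7698.0)
Add(Add(-19737, Function('m')(-51)), x) = Add(Add(-19737, Rational(10000, 81)), Rational(80221921602, 10421137)) = Add(Rational(-1588697, 81), Rational(80221921602, 10421137)) = Rational(-10058053438727, 844112097)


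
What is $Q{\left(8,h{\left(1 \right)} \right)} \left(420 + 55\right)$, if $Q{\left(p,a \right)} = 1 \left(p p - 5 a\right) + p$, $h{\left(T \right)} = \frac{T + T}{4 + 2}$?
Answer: $\frac{100225}{3} \approx 33408.0$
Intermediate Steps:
$h{\left(T \right)} = \frac{T}{3}$ ($h{\left(T \right)} = \frac{2 T}{6} = 2 T \frac{1}{6} = \frac{T}{3}$)
$Q{\left(p,a \right)} = p + p^{2} - 5 a$ ($Q{\left(p,a \right)} = 1 \left(p^{2} - 5 a\right) + p = \left(p^{2} - 5 a\right) + p = p + p^{2} - 5 a$)
$Q{\left(8,h{\left(1 \right)} \right)} \left(420 + 55\right) = \left(8 + 8^{2} - 5 \cdot \frac{1}{3} \cdot 1\right) \left(420 + 55\right) = \left(8 + 64 - \frac{5}{3}\right) 475 = \frac{211}{3} \cdot 475 = \frac{100225}{3}$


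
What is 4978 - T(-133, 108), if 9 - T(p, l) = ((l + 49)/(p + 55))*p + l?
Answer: 416887/78 ≈ 5344.7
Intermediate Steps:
T(p, l) = 9 - l - p*(49 + l)/(55 + p) (T(p, l) = 9 - (((l + 49)/(p + 55))*p + l) = 9 - (((49 + l)/(55 + p))*p + l) = 9 - (p*(49 + l)/(55 + p) + l) = 9 - (l + p*(49 + l)/(55 + p)) = 9 + (-l - p*(49 + l)/(55 + p)) = 9 - l - p*(49 + l)/(55 + p))
4978 - T(-133, 108) = 4978 - (495 - 55*108 - 40*(-133) - 2*108*(-133))/(55 - 133) = 4978 - (495 - 5940 + 5320 + 28728)/(-78) = 4978 - (-1)*28603/78 = 4978 - 1*(-28603/78) = 4978 + 28603/78 = 416887/78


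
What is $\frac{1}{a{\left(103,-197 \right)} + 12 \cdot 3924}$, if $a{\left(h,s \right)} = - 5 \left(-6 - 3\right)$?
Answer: $\frac{1}{47133} \approx 2.1217 \cdot 10^{-5}$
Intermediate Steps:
$a{\left(h,s \right)} = 45$ ($a{\left(h,s \right)} = \left(-5\right) \left(-9\right) = 45$)
$\frac{1}{a{\left(103,-197 \right)} + 12 \cdot 3924} = \frac{1}{45 + 12 \cdot 3924} = \frac{1}{45 + 47088} = \frac{1}{47133}$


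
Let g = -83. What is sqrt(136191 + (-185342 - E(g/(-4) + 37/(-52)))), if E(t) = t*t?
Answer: I*sqrt(33497517)/26 ≈ 222.6*I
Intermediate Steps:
E(t) = t**2
sqrt(136191 + (-185342 - E(g/(-4) + 37/(-52)))) = sqrt(136191 + (-185342 - (-83/(-4) + 37/(-52))**2)) = sqrt(136191 + (-185342 - (-83*(-1/4) + 37*(-1/52))**2)) = sqrt(136191 + (-185342 - (83/4 - 37/52)**2)) = sqrt(136191 + (-185342 - (521/26)**2)) = sqrt(136191 + (-185342 - 1*271441/676)) = sqrt(136191 + (-185342 - 271441/676)) = sqrt(136191 - 125562633/676) = sqrt(-33497517/676) = I*sqrt(33497517)/26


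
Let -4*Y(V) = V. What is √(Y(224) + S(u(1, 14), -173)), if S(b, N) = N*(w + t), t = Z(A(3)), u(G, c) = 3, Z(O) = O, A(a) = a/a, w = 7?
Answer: 12*I*√10 ≈ 37.947*I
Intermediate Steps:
A(a) = 1
t = 1
Y(V) = -V/4
S(b, N) = 8*N (S(b, N) = N*(7 + 1) = N*8 = 8*N)
√(Y(224) + S(u(1, 14), -173)) = √(-¼*224 + 8*(-173)) = √(-56 - 1384) = √(-1440) = 12*I*√10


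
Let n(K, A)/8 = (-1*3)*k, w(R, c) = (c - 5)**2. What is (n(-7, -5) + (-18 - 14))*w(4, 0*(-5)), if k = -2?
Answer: 400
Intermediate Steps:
w(R, c) = (-5 + c)**2
n(K, A) = 48 (n(K, A) = 8*(-1*3*(-2)) = 8*(-3*(-2)) = 8*6 = 48)
(n(-7, -5) + (-18 - 14))*w(4, 0*(-5)) = (48 + (-18 - 14))*(-5 + 0*(-5))**2 = (48 - 32)*(-5 + 0)**2 = 16*(-5)**2 = 16*25 = 400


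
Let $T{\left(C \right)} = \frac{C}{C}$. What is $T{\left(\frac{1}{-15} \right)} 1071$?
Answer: $1071$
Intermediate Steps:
$T{\left(C \right)} = 1$
$T{\left(\frac{1}{-15} \right)} 1071 = 1 \cdot 1071 = 1071$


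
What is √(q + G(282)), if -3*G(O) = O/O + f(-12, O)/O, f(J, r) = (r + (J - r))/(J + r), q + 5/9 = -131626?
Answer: I*√588796689815/2115 ≈ 362.8*I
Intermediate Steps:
q = -1184639/9 (q = -5/9 - 131626 = -1184639/9 ≈ -1.3163e+5)
f(J, r) = J/(J + r)
G(O) = -⅓ + 4/(O*(-12 + O)) (G(O) = -(O/O + (-12/(-12 + O))/O)/3 = -(1 - 12/(O*(-12 + O)))/3 = -⅓ + 4/(O*(-12 + O)))
√(q + G(282)) = √(-1184639/9 + (⅓)*(12 - 1*282*(-12 + 282))/(282*(-12 + 282))) = √(-1184639/9 + (⅓)*(1/282)*(12 - 1*282*270)/270) = √(-1184639/9 + (⅓)*(1/282)*(1/270)*(12 - 76140)) = √(-1184639/9 + (⅓)*(1/282)*(1/270)*(-76128)) = √(-1184639/9 - 6344/19035) = √(-2505517829/19035) = I*√588796689815/2115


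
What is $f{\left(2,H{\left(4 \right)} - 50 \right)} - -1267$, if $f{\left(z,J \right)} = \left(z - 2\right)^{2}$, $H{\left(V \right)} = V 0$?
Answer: $1267$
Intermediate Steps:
$H{\left(V \right)} = 0$
$f{\left(z,J \right)} = \left(-2 + z\right)^{2}$
$f{\left(2,H{\left(4 \right)} - 50 \right)} - -1267 = \left(-2 + 2\right)^{2} - -1267 = 0^{2} + 1267 = 0 + 1267 = 1267$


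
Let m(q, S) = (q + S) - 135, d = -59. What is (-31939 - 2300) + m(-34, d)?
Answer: -34467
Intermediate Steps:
m(q, S) = -135 + S + q (m(q, S) = (S + q) - 135 = -135 + S + q)
(-31939 - 2300) + m(-34, d) = (-31939 - 2300) + (-135 - 59 - 34) = -34239 - 228 = -34467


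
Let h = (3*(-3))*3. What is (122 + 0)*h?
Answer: -3294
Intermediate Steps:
h = -27 (h = -9*3 = -27)
(122 + 0)*h = (122 + 0)*(-27) = 122*(-27) = -3294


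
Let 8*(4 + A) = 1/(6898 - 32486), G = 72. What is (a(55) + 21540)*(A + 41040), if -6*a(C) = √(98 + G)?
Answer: 45235256552055/51176 - 2800077781*√170/409408 ≈ 8.8383e+8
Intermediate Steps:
A = -818817/204704 (A = -4 + 1/(8*(6898 - 32486)) = -4 + (⅛)/(-25588) = -4 + (⅛)*(-1/25588) = -4 - 1/204704 = -818817/204704 ≈ -4.0000)
a(C) = -√170/6 (a(C) = -√(98 + 72)/6 = -√170/6)
(a(55) + 21540)*(A + 41040) = (-√170/6 + 21540)*(-818817/204704 + 41040) = (21540 - √170/6)*(8400233343/204704) = 45235256552055/51176 - 2800077781*√170/409408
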